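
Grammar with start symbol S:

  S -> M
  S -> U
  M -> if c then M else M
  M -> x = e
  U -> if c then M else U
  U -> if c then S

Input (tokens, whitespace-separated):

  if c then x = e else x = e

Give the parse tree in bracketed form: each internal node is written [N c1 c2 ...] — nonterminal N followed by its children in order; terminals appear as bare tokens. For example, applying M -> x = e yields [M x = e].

S
M
if c then M else M
if c then x = e else M
if c then x = e else x = e

[S [M if c then [M x = e] else [M x = e]]]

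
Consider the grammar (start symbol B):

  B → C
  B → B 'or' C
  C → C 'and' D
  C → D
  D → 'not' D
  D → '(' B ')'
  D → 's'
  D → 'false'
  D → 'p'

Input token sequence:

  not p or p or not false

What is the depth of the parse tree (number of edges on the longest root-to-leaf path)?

6

[B [B [B [C [D not [D p]]]] or [C [D p]]] or [C [D not [D false]]]]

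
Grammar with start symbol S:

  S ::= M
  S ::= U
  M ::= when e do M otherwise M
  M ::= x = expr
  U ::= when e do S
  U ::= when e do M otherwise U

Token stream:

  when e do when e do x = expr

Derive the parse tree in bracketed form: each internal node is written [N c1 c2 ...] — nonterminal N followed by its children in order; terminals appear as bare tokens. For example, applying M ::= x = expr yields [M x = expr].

[S [U when e do [S [U when e do [S [M x = expr]]]]]]

S
U
when e do S
when e do U
when e do when e do S
when e do when e do M
when e do when e do x = expr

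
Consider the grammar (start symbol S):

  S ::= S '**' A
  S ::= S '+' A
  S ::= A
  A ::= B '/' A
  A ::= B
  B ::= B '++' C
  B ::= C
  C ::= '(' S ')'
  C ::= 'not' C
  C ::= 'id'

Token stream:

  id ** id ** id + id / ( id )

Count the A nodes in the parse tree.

[S [S [S [S [A [B [C id]]]] ** [A [B [C id]]]] ** [A [B [C id]]]] + [A [B [C id]] / [A [B [C ( [S [A [B [C id]]]] )]]]]]

6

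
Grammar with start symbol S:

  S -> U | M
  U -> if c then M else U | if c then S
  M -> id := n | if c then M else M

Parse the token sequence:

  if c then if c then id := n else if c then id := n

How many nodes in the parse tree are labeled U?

[S [U if c then [S [U if c then [M id := n] else [U if c then [S [M id := n]]]]]]]

3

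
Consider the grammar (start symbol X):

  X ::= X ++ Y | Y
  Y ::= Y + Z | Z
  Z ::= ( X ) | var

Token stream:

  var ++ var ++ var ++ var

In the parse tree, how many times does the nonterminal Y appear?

4

[X [X [X [X [Y [Z var]]] ++ [Y [Z var]]] ++ [Y [Z var]]] ++ [Y [Z var]]]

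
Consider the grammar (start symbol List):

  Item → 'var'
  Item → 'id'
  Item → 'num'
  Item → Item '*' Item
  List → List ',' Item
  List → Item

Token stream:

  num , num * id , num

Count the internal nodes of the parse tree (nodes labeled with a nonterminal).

[List [List [List [Item num]] , [Item [Item num] * [Item id]]] , [Item num]]

8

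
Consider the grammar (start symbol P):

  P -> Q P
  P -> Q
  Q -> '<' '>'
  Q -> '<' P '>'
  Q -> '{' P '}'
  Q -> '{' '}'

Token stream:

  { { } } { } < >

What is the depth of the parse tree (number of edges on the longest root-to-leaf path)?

[P [Q { [P [Q { }]] }] [P [Q { }] [P [Q < >]]]]

4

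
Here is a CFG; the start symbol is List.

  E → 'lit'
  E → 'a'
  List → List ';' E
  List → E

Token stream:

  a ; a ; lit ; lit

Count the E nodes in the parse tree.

4

[List [List [List [List [E a]] ; [E a]] ; [E lit]] ; [E lit]]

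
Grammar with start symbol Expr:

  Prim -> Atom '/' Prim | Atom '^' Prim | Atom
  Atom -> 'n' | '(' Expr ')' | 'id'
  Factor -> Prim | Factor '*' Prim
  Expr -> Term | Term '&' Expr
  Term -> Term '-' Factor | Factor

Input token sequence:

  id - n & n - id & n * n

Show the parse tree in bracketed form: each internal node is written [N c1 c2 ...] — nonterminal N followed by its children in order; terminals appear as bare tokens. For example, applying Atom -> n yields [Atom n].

[Expr [Term [Term [Factor [Prim [Atom id]]]] - [Factor [Prim [Atom n]]]] & [Expr [Term [Term [Factor [Prim [Atom n]]]] - [Factor [Prim [Atom id]]]] & [Expr [Term [Factor [Factor [Prim [Atom n]]] * [Prim [Atom n]]]]]]]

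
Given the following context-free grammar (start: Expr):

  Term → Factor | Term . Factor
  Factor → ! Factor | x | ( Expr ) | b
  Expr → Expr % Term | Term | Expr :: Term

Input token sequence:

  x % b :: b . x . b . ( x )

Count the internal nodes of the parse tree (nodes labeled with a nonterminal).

[Expr [Expr [Expr [Term [Factor x]]] % [Term [Factor b]]] :: [Term [Term [Term [Term [Factor b]] . [Factor x]] . [Factor b]] . [Factor ( [Expr [Term [Factor x]]] )]]]

18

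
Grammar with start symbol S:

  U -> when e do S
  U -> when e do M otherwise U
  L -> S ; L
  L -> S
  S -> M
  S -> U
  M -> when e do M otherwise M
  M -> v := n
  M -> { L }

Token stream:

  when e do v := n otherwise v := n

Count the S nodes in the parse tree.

[S [M when e do [M v := n] otherwise [M v := n]]]

1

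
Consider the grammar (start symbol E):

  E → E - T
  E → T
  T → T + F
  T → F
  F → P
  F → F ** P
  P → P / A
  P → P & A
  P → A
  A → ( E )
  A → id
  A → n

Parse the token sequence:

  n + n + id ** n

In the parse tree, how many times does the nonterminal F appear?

[E [T [T [T [F [P [A n]]]] + [F [P [A n]]]] + [F [F [P [A id]]] ** [P [A n]]]]]

4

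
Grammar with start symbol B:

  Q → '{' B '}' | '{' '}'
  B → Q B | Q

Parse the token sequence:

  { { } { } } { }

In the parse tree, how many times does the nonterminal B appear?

4

[B [Q { [B [Q { }] [B [Q { }]]] }] [B [Q { }]]]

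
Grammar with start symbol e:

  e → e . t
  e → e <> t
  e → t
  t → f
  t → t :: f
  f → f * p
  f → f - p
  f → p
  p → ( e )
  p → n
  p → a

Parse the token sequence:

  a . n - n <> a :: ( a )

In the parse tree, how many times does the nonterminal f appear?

[e [e [e [t [f [p a]]]] . [t [f [f [p n]] - [p n]]]] <> [t [t [f [p a]]] :: [f [p ( [e [t [f [p a]]]] )]]]]

6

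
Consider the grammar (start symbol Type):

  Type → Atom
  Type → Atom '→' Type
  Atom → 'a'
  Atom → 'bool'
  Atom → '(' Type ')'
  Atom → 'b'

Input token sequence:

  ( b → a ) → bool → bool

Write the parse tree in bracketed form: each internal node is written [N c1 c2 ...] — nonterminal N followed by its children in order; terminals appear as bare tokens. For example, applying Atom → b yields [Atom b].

[Type [Atom ( [Type [Atom b] → [Type [Atom a]]] )] → [Type [Atom bool] → [Type [Atom bool]]]]

Type
Atom → Type
( Type ) → Type
( Atom → Type ) → Type
( b → Type ) → Type
( b → Atom ) → Type
( b → a ) → Type
( b → a ) → Atom → Type
( b → a ) → bool → Type
( b → a ) → bool → Atom
( b → a ) → bool → bool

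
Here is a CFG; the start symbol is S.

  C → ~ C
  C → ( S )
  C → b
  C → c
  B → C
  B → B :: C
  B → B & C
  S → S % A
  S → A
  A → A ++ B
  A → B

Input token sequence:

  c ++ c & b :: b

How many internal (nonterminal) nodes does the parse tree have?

[S [A [A [B [C c]]] ++ [B [B [B [C c]] & [C b]] :: [C b]]]]

11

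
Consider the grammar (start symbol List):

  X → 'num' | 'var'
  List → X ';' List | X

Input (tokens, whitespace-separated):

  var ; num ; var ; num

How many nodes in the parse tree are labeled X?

4

[List [X var] ; [List [X num] ; [List [X var] ; [List [X num]]]]]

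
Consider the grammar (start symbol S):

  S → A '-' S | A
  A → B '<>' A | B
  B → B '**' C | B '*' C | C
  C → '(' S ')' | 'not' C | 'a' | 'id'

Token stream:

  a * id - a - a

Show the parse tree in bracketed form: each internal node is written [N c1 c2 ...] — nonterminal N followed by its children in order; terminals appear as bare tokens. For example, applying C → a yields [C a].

[S [A [B [B [C a]] * [C id]]] - [S [A [B [C a]]] - [S [A [B [C a]]]]]]

S
A - S
B - S
B * C - S
C * C - S
a * C - S
a * id - S
a * id - A - S
a * id - B - S
a * id - C - S
a * id - a - S
a * id - a - A
a * id - a - B
a * id - a - C
a * id - a - a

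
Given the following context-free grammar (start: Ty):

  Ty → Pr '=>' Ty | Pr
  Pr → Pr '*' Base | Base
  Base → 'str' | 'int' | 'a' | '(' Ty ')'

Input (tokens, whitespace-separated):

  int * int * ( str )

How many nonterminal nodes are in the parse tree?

[Ty [Pr [Pr [Pr [Base int]] * [Base int]] * [Base ( [Ty [Pr [Base str]]] )]]]

10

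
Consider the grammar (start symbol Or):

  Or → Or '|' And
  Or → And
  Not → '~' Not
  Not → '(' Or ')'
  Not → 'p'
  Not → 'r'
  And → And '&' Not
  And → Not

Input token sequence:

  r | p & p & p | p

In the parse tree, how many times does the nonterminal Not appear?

5

[Or [Or [Or [And [Not r]]] | [And [And [And [Not p]] & [Not p]] & [Not p]]] | [And [Not p]]]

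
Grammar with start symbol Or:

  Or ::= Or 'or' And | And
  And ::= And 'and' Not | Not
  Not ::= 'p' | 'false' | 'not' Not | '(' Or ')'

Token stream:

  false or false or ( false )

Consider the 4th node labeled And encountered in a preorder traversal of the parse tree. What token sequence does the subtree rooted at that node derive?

[Or [Or [Or [And [Not false]]] or [And [Not false]]] or [And [Not ( [Or [And [Not false]]] )]]]

false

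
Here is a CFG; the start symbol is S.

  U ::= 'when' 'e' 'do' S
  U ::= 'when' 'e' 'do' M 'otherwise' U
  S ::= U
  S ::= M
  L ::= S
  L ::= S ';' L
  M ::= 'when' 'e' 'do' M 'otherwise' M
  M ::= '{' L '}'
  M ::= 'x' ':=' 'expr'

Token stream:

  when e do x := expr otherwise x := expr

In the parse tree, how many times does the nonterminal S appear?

[S [M when e do [M x := expr] otherwise [M x := expr]]]

1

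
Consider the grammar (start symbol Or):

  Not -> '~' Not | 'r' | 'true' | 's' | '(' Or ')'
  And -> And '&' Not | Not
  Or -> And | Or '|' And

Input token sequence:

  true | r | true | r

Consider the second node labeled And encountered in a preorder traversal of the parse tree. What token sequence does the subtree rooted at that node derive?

r

[Or [Or [Or [Or [And [Not true]]] | [And [Not r]]] | [And [Not true]]] | [And [Not r]]]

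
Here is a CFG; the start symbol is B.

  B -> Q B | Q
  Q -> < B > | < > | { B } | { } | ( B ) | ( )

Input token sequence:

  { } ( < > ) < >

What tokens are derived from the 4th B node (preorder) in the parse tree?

< >

[B [Q { }] [B [Q ( [B [Q < >]] )] [B [Q < >]]]]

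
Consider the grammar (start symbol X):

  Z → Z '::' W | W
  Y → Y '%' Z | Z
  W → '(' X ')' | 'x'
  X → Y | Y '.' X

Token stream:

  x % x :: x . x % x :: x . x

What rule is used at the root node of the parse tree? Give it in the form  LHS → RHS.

[X [Y [Y [Z [W x]]] % [Z [Z [W x]] :: [W x]]] . [X [Y [Y [Z [W x]]] % [Z [Z [W x]] :: [W x]]] . [X [Y [Z [W x]]]]]]

X → Y '.' X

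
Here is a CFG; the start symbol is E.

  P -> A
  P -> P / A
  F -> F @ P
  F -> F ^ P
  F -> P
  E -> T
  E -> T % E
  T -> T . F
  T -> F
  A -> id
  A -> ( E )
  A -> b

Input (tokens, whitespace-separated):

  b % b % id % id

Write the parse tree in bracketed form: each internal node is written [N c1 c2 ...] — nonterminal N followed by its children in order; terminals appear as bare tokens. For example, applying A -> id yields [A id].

E
T % E
F % E
P % E
A % E
b % E
b % T % E
b % F % E
b % P % E
b % A % E
b % b % E
b % b % T % E
b % b % F % E
b % b % P % E
b % b % A % E
b % b % id % E
b % b % id % T
b % b % id % F
b % b % id % P
b % b % id % A
b % b % id % id

[E [T [F [P [A b]]]] % [E [T [F [P [A b]]]] % [E [T [F [P [A id]]]] % [E [T [F [P [A id]]]]]]]]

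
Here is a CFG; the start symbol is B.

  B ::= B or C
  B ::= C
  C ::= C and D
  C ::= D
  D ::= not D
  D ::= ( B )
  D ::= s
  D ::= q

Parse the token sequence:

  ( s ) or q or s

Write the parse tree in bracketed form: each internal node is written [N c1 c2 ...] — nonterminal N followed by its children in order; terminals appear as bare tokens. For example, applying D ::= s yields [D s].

[B [B [B [C [D ( [B [C [D s]]] )]]] or [C [D q]]] or [C [D s]]]

B
B or C
B or C or C
C or C or C
D or C or C
( B ) or C or C
( C ) or C or C
( D ) or C or C
( s ) or C or C
( s ) or D or C
( s ) or q or C
( s ) or q or D
( s ) or q or s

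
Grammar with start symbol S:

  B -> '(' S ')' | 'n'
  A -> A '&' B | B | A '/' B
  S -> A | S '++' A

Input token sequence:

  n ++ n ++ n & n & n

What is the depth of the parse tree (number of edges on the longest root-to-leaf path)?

[S [S [S [A [B n]]] ++ [A [B n]]] ++ [A [A [A [B n]] & [B n]] & [B n]]]

5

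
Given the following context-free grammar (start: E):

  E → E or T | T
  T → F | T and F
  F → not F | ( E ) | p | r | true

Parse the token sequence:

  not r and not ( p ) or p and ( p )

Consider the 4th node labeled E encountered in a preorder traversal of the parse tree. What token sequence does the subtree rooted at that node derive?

p

[E [E [T [T [F not [F r]]] and [F not [F ( [E [T [F p]]] )]]]] or [T [T [F p]] and [F ( [E [T [F p]]] )]]]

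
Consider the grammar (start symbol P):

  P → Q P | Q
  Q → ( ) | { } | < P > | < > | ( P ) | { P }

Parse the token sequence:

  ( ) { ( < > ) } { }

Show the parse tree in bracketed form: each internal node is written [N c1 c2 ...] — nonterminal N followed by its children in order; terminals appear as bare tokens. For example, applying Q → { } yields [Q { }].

[P [Q ( )] [P [Q { [P [Q ( [P [Q < >]] )]] }] [P [Q { }]]]]

P
Q P
( ) P
( ) Q P
( ) { P } P
( ) { Q } P
( ) { ( P ) } P
( ) { ( Q ) } P
( ) { ( < > ) } P
( ) { ( < > ) } Q
( ) { ( < > ) } { }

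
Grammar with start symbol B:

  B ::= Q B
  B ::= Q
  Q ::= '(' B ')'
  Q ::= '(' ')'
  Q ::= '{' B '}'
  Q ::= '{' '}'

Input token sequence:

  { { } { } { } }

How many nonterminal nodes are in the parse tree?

8

[B [Q { [B [Q { }] [B [Q { }] [B [Q { }]]]] }]]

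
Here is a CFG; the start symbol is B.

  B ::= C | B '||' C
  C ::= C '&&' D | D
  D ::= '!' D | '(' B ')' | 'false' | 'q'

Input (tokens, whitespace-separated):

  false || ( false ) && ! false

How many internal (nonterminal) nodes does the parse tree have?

12

[B [B [C [D false]]] || [C [C [D ( [B [C [D false]]] )]] && [D ! [D false]]]]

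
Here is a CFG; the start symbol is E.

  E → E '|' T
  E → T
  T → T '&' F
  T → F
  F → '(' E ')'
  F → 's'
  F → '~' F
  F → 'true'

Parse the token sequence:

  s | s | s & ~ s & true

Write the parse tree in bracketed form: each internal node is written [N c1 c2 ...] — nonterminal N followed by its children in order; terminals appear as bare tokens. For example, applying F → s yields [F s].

[E [E [E [T [F s]]] | [T [F s]]] | [T [T [T [F s]] & [F ~ [F s]]] & [F true]]]

E
E | T
E | T | T
T | T | T
F | T | T
s | T | T
s | F | T
s | s | T
s | s | T & F
s | s | T & F & F
s | s | F & F & F
s | s | s & F & F
s | s | s & ~ F & F
s | s | s & ~ s & F
s | s | s & ~ s & true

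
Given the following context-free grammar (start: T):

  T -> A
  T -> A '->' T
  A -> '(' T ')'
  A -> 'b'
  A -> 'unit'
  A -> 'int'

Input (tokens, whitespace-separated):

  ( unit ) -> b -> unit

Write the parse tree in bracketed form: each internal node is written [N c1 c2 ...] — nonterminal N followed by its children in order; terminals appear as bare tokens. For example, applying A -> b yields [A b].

T
A -> T
( T ) -> T
( A ) -> T
( unit ) -> T
( unit ) -> A -> T
( unit ) -> b -> T
( unit ) -> b -> A
( unit ) -> b -> unit

[T [A ( [T [A unit]] )] -> [T [A b] -> [T [A unit]]]]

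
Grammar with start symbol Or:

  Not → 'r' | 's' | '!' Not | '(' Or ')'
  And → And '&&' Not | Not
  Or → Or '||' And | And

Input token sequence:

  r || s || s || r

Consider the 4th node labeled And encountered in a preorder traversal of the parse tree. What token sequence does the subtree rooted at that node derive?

[Or [Or [Or [Or [And [Not r]]] || [And [Not s]]] || [And [Not s]]] || [And [Not r]]]

r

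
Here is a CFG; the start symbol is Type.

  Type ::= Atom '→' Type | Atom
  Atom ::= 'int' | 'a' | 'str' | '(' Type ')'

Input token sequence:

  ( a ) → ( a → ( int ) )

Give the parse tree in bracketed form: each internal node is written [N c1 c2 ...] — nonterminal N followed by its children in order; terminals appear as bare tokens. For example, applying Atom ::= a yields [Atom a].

[Type [Atom ( [Type [Atom a]] )] → [Type [Atom ( [Type [Atom a] → [Type [Atom ( [Type [Atom int]] )]]] )]]]

Type
Atom → Type
( Type ) → Type
( Atom ) → Type
( a ) → Type
( a ) → Atom
( a ) → ( Type )
( a ) → ( Atom → Type )
( a ) → ( a → Type )
( a ) → ( a → Atom )
( a ) → ( a → ( Type ) )
( a ) → ( a → ( Atom ) )
( a ) → ( a → ( int ) )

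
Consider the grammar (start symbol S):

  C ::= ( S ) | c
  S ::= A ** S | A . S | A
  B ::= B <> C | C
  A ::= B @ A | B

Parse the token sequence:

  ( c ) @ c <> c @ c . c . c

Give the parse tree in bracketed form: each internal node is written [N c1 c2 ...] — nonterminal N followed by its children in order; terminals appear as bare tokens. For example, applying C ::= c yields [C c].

[S [A [B [C ( [S [A [B [C c]]]] )]] @ [A [B [B [C c]] <> [C c]] @ [A [B [C c]]]]] . [S [A [B [C c]]] . [S [A [B [C c]]]]]]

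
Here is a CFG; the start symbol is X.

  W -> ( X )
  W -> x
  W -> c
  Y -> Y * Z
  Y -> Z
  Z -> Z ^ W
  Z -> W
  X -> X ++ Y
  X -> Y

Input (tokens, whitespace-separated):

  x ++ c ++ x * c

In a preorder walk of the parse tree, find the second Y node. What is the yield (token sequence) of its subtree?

c

[X [X [X [Y [Z [W x]]]] ++ [Y [Z [W c]]]] ++ [Y [Y [Z [W x]]] * [Z [W c]]]]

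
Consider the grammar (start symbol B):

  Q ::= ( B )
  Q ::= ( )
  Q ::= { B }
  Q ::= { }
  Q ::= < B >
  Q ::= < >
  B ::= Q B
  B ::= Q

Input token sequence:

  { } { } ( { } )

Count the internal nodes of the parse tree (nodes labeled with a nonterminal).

8

[B [Q { }] [B [Q { }] [B [Q ( [B [Q { }]] )]]]]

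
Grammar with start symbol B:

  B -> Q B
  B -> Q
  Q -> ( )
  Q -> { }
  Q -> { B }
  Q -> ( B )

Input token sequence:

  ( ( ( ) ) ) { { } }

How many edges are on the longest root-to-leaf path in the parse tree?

6

[B [Q ( [B [Q ( [B [Q ( )]] )]] )] [B [Q { [B [Q { }]] }]]]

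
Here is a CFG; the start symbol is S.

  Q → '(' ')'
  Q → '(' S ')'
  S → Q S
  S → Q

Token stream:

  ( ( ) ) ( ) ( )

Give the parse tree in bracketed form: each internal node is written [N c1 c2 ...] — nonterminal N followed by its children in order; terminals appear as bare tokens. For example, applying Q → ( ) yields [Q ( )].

S
Q S
( S ) S
( Q ) S
( ( ) ) S
( ( ) ) Q S
( ( ) ) ( ) S
( ( ) ) ( ) Q
( ( ) ) ( ) ( )

[S [Q ( [S [Q ( )]] )] [S [Q ( )] [S [Q ( )]]]]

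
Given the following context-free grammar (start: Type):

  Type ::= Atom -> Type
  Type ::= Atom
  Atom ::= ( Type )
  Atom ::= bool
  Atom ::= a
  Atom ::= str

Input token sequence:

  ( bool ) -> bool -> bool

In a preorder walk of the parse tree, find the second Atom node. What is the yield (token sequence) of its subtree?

[Type [Atom ( [Type [Atom bool]] )] -> [Type [Atom bool] -> [Type [Atom bool]]]]

bool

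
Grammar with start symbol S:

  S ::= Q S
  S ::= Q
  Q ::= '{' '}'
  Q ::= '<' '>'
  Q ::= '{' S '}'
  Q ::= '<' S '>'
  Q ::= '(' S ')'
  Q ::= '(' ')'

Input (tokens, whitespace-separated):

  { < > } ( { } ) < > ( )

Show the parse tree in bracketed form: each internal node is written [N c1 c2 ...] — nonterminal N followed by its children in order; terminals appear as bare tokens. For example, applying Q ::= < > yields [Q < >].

[S [Q { [S [Q < >]] }] [S [Q ( [S [Q { }]] )] [S [Q < >] [S [Q ( )]]]]]

S
Q S
{ S } S
{ Q } S
{ < > } S
{ < > } Q S
{ < > } ( S ) S
{ < > } ( Q ) S
{ < > } ( { } ) S
{ < > } ( { } ) Q S
{ < > } ( { } ) < > S
{ < > } ( { } ) < > Q
{ < > } ( { } ) < > ( )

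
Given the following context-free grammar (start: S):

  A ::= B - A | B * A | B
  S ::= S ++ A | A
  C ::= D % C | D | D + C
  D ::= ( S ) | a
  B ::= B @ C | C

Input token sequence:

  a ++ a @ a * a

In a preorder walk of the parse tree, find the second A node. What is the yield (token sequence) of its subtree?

a @ a * a

[S [S [A [B [C [D a]]]]] ++ [A [B [B [C [D a]]] @ [C [D a]]] * [A [B [C [D a]]]]]]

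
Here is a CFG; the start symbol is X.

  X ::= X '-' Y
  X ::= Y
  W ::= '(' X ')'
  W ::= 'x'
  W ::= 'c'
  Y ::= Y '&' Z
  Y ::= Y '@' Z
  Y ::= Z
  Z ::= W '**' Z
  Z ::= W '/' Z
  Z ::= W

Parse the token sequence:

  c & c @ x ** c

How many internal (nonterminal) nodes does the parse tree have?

[X [Y [Y [Y [Z [W c]]] & [Z [W c]]] @ [Z [W x] ** [Z [W c]]]]]

12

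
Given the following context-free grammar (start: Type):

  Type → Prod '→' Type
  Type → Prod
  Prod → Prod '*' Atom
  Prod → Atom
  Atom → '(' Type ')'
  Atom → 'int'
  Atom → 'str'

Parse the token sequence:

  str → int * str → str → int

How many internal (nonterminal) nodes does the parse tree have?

[Type [Prod [Atom str]] → [Type [Prod [Prod [Atom int]] * [Atom str]] → [Type [Prod [Atom str]] → [Type [Prod [Atom int]]]]]]

14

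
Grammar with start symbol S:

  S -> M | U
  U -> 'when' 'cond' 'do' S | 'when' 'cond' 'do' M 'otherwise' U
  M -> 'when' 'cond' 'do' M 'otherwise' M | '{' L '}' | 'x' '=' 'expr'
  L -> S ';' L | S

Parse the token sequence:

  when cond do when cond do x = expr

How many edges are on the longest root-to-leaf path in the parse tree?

6

[S [U when cond do [S [U when cond do [S [M x = expr]]]]]]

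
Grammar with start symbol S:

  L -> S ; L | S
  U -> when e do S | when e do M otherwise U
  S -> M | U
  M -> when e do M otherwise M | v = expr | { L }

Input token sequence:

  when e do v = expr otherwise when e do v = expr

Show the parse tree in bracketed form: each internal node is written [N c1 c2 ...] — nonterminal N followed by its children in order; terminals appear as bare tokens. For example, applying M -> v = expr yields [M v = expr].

[S [U when e do [M v = expr] otherwise [U when e do [S [M v = expr]]]]]

S
U
when e do M otherwise U
when e do v = expr otherwise U
when e do v = expr otherwise when e do S
when e do v = expr otherwise when e do M
when e do v = expr otherwise when e do v = expr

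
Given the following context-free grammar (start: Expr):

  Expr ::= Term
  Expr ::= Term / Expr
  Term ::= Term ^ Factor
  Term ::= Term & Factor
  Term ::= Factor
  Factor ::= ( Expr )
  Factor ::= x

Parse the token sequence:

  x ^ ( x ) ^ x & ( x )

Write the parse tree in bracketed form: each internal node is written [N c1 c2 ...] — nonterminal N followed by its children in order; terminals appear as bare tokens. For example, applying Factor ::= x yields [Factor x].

[Expr [Term [Term [Term [Term [Factor x]] ^ [Factor ( [Expr [Term [Factor x]]] )]] ^ [Factor x]] & [Factor ( [Expr [Term [Factor x]]] )]]]

Expr
Term
Term & Factor
Term ^ Factor & Factor
Term ^ Factor ^ Factor & Factor
Factor ^ Factor ^ Factor & Factor
x ^ Factor ^ Factor & Factor
x ^ ( Expr ) ^ Factor & Factor
x ^ ( Term ) ^ Factor & Factor
x ^ ( Factor ) ^ Factor & Factor
x ^ ( x ) ^ Factor & Factor
x ^ ( x ) ^ x & Factor
x ^ ( x ) ^ x & ( Expr )
x ^ ( x ) ^ x & ( Term )
x ^ ( x ) ^ x & ( Factor )
x ^ ( x ) ^ x & ( x )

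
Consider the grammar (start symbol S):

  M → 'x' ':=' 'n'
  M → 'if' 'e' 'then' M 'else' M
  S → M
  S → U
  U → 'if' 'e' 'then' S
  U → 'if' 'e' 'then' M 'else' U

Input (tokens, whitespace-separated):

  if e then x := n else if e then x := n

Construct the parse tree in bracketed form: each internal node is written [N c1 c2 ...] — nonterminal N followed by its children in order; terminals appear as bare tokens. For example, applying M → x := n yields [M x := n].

S
U
if e then M else U
if e then x := n else U
if e then x := n else if e then S
if e then x := n else if e then M
if e then x := n else if e then x := n

[S [U if e then [M x := n] else [U if e then [S [M x := n]]]]]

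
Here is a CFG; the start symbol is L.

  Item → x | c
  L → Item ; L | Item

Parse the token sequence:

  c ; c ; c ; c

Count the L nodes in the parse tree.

[L [Item c] ; [L [Item c] ; [L [Item c] ; [L [Item c]]]]]

4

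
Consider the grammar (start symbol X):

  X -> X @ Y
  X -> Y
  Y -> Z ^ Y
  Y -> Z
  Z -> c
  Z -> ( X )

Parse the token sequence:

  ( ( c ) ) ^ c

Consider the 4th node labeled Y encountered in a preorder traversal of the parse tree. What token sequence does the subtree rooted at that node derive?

[X [Y [Z ( [X [Y [Z ( [X [Y [Z c]]] )]]] )] ^ [Y [Z c]]]]

c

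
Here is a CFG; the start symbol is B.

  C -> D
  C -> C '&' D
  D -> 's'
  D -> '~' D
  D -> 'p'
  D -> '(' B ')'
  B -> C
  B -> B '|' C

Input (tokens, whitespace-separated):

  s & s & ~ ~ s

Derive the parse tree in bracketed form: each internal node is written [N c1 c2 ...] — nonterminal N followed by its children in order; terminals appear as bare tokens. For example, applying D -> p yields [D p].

B
C
C & D
C & D & D
D & D & D
s & D & D
s & s & D
s & s & ~ D
s & s & ~ ~ D
s & s & ~ ~ s

[B [C [C [C [D s]] & [D s]] & [D ~ [D ~ [D s]]]]]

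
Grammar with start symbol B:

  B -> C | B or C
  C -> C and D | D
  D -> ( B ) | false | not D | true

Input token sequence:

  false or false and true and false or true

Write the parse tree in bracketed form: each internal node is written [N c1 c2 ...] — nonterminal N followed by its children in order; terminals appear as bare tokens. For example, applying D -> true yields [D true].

[B [B [B [C [D false]]] or [C [C [C [D false]] and [D true]] and [D false]]] or [C [D true]]]

B
B or C
B or C or C
C or C or C
D or C or C
false or C or C
false or C and D or C
false or C and D and D or C
false or D and D and D or C
false or false and D and D or C
false or false and true and D or C
false or false and true and false or C
false or false and true and false or D
false or false and true and false or true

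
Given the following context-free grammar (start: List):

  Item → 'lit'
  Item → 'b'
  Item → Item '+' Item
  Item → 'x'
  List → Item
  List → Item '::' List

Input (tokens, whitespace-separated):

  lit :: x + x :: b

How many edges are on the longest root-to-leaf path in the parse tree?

[List [Item lit] :: [List [Item [Item x] + [Item x]] :: [List [Item b]]]]

4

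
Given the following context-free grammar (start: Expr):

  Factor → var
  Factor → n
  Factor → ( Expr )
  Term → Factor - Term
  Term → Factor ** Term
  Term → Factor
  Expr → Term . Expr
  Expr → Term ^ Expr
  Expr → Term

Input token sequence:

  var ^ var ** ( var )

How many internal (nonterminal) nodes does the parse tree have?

11

[Expr [Term [Factor var]] ^ [Expr [Term [Factor var] ** [Term [Factor ( [Expr [Term [Factor var]]] )]]]]]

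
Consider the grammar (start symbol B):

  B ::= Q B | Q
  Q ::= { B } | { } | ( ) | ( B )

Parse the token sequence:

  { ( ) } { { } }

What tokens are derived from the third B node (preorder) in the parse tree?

{ { } }

[B [Q { [B [Q ( )]] }] [B [Q { [B [Q { }]] }]]]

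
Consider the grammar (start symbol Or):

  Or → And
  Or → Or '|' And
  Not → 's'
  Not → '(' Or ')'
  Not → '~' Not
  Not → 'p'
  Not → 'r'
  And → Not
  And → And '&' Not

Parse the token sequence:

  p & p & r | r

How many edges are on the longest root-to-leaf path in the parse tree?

[Or [Or [And [And [And [Not p]] & [Not p]] & [Not r]]] | [And [Not r]]]

6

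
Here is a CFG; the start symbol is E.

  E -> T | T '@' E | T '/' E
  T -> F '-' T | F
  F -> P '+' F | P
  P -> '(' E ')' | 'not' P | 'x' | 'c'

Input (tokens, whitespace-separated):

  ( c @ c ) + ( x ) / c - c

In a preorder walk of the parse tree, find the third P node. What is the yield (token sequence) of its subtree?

c

[E [T [F [P ( [E [T [F [P c]]] @ [E [T [F [P c]]]]] )] + [F [P ( [E [T [F [P x]]]] )]]]] / [E [T [F [P c]] - [T [F [P c]]]]]]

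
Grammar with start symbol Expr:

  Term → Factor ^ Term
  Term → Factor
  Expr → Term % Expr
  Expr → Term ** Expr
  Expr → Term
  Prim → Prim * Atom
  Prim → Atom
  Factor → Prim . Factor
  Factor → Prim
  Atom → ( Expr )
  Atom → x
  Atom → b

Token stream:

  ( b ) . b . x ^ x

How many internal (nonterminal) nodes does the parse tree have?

[Expr [Term [Factor [Prim [Atom ( [Expr [Term [Factor [Prim [Atom b]]]]] )]] . [Factor [Prim [Atom b]] . [Factor [Prim [Atom x]]]]] ^ [Term [Factor [Prim [Atom x]]]]]]

20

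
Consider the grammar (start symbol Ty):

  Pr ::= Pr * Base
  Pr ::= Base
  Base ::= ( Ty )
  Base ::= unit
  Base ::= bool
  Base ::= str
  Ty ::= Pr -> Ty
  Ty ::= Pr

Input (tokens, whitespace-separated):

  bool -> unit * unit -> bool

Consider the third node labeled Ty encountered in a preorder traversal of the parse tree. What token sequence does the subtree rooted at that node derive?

bool

[Ty [Pr [Base bool]] -> [Ty [Pr [Pr [Base unit]] * [Base unit]] -> [Ty [Pr [Base bool]]]]]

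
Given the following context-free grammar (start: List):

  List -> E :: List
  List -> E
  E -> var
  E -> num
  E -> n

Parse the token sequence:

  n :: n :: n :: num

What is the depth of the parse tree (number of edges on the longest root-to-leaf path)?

5

[List [E n] :: [List [E n] :: [List [E n] :: [List [E num]]]]]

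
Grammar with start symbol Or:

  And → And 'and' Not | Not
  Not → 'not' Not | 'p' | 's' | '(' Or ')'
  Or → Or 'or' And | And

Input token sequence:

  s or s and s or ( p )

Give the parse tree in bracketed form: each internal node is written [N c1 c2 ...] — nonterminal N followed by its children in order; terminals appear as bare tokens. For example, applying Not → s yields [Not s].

Or
Or or And
Or or And or And
And or And or And
Not or And or And
s or And or And
s or And and Not or And
s or Not and Not or And
s or s and Not or And
s or s and s or And
s or s and s or Not
s or s and s or ( Or )
s or s and s or ( And )
s or s and s or ( Not )
s or s and s or ( p )

[Or [Or [Or [And [Not s]]] or [And [And [Not s]] and [Not s]]] or [And [Not ( [Or [And [Not p]]] )]]]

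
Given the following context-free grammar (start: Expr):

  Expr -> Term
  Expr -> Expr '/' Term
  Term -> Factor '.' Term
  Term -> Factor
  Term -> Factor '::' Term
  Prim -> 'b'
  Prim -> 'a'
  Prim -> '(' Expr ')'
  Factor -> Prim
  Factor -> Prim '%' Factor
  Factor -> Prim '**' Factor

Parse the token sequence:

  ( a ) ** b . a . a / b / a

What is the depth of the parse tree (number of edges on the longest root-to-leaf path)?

[Expr [Expr [Expr [Term [Factor [Prim ( [Expr [Term [Factor [Prim a]]]] )] ** [Factor [Prim b]]] . [Term [Factor [Prim a]] . [Term [Factor [Prim a]]]]]] / [Term [Factor [Prim b]]]] / [Term [Factor [Prim a]]]]

10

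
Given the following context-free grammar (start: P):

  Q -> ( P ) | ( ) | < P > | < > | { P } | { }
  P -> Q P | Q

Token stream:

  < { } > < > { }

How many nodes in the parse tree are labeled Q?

[P [Q < [P [Q { }]] >] [P [Q < >] [P [Q { }]]]]

4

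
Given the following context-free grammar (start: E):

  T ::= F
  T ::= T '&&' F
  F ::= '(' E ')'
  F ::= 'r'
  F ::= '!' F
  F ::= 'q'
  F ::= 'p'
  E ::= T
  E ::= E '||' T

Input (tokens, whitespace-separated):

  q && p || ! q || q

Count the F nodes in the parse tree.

[E [E [E [T [T [F q]] && [F p]]] || [T [F ! [F q]]]] || [T [F q]]]

5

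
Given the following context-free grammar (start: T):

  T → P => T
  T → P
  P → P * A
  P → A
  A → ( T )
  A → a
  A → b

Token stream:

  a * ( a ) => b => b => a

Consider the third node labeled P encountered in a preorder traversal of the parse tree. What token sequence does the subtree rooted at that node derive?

[T [P [P [A a]] * [A ( [T [P [A a]]] )]] => [T [P [A b]] => [T [P [A b]] => [T [P [A a]]]]]]

a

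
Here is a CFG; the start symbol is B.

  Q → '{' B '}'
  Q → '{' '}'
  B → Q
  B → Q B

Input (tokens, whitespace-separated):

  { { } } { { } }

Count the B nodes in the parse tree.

[B [Q { [B [Q { }]] }] [B [Q { [B [Q { }]] }]]]

4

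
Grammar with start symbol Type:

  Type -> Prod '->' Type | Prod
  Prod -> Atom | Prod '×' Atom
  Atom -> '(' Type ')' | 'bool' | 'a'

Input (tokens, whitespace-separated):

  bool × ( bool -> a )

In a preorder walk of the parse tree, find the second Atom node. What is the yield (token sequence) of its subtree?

[Type [Prod [Prod [Atom bool]] × [Atom ( [Type [Prod [Atom bool]] -> [Type [Prod [Atom a]]]] )]]]

( bool -> a )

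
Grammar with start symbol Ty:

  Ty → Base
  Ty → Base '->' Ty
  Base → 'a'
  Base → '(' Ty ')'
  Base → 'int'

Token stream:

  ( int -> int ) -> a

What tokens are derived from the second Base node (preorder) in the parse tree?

[Ty [Base ( [Ty [Base int] -> [Ty [Base int]]] )] -> [Ty [Base a]]]

int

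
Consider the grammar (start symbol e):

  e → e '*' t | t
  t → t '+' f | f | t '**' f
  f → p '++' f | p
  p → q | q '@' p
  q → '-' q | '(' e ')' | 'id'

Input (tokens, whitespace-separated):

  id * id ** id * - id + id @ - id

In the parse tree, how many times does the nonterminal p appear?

6

[e [e [e [t [f [p [q id]]]]] * [t [t [f [p [q id]]]] ** [f [p [q id]]]]] * [t [t [f [p [q - [q id]]]]] + [f [p [q id] @ [p [q - [q id]]]]]]]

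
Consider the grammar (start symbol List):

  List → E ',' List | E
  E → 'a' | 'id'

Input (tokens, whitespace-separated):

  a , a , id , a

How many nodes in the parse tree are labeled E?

4

[List [E a] , [List [E a] , [List [E id] , [List [E a]]]]]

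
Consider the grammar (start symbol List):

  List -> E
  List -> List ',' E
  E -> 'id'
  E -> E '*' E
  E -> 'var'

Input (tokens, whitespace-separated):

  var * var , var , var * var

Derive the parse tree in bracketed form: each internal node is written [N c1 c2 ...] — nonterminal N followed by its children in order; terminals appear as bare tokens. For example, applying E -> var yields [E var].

[List [List [List [E [E var] * [E var]]] , [E var]] , [E [E var] * [E var]]]

List
List , E
List , E , E
E , E , E
E * E , E , E
var * E , E , E
var * var , E , E
var * var , var , E
var * var , var , E * E
var * var , var , var * E
var * var , var , var * var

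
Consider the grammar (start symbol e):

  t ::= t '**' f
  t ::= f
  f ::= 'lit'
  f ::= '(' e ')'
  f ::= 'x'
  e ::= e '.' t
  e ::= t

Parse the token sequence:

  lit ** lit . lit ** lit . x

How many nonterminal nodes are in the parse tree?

13

[e [e [e [t [t [f lit]] ** [f lit]]] . [t [t [f lit]] ** [f lit]]] . [t [f x]]]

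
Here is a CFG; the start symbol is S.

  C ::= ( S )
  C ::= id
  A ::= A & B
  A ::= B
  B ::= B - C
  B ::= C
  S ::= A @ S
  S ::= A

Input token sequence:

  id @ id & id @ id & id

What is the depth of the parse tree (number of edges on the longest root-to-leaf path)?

7

[S [A [B [C id]]] @ [S [A [A [B [C id]]] & [B [C id]]] @ [S [A [A [B [C id]]] & [B [C id]]]]]]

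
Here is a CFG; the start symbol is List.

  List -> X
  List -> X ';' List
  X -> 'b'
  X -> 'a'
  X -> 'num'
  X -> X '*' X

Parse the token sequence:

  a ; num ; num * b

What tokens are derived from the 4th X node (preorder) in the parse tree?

num

[List [X a] ; [List [X num] ; [List [X [X num] * [X b]]]]]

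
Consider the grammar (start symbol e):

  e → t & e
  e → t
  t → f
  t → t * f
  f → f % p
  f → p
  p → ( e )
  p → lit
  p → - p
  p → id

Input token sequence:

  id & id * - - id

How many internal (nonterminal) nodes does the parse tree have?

[e [t [f [p id]]] & [e [t [t [f [p id]]] * [f [p - [p - [p id]]]]]]]

13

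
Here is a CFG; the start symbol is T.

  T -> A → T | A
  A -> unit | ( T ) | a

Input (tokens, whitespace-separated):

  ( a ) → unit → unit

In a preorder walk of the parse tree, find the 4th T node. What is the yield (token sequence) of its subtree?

unit

[T [A ( [T [A a]] )] → [T [A unit] → [T [A unit]]]]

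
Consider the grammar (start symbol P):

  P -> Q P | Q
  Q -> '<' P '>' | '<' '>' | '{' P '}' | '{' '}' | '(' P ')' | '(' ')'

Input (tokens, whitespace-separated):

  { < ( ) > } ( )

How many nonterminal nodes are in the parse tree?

8

[P [Q { [P [Q < [P [Q ( )]] >]] }] [P [Q ( )]]]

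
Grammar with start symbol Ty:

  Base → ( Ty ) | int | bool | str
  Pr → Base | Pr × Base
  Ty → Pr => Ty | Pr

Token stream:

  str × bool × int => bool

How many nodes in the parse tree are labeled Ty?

[Ty [Pr [Pr [Pr [Base str]] × [Base bool]] × [Base int]] => [Ty [Pr [Base bool]]]]

2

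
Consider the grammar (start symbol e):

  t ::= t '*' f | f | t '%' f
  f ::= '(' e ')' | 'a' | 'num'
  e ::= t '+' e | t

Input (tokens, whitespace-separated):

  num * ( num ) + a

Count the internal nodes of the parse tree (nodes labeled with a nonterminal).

11

[e [t [t [f num]] * [f ( [e [t [f num]]] )]] + [e [t [f a]]]]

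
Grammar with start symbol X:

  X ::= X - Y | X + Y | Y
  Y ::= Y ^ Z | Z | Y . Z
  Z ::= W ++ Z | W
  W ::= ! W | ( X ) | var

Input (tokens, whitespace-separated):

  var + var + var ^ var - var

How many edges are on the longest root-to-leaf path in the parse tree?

[X [X [X [X [Y [Z [W var]]]] + [Y [Z [W var]]]] + [Y [Y [Z [W var]]] ^ [Z [W var]]]] - [Y [Z [W var]]]]

7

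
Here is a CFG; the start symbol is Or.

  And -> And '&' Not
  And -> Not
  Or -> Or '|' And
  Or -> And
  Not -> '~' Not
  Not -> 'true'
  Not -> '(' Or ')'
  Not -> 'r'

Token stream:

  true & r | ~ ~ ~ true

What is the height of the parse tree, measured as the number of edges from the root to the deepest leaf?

6

[Or [Or [And [And [Not true]] & [Not r]]] | [And [Not ~ [Not ~ [Not ~ [Not true]]]]]]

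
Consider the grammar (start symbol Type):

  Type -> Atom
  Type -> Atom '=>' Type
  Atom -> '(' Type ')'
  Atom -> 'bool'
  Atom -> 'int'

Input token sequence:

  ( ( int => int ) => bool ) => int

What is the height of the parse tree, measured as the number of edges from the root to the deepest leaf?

[Type [Atom ( [Type [Atom ( [Type [Atom int] => [Type [Atom int]]] )] => [Type [Atom bool]]] )] => [Type [Atom int]]]

7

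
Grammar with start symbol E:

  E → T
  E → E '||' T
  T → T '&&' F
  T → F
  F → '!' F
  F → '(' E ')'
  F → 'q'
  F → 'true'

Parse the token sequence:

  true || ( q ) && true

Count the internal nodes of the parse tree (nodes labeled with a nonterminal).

11

[E [E [T [F true]]] || [T [T [F ( [E [T [F q]]] )]] && [F true]]]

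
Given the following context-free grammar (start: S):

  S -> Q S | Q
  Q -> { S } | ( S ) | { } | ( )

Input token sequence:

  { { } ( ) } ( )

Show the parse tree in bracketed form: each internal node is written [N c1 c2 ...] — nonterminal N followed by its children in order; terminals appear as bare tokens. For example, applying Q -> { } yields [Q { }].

S
Q S
{ S } S
{ Q S } S
{ { } S } S
{ { } Q } S
{ { } ( ) } S
{ { } ( ) } Q
{ { } ( ) } ( )

[S [Q { [S [Q { }] [S [Q ( )]]] }] [S [Q ( )]]]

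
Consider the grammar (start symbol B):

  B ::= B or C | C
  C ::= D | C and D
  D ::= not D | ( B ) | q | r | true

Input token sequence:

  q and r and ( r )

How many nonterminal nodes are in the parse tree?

10

[B [C [C [C [D q]] and [D r]] and [D ( [B [C [D r]]] )]]]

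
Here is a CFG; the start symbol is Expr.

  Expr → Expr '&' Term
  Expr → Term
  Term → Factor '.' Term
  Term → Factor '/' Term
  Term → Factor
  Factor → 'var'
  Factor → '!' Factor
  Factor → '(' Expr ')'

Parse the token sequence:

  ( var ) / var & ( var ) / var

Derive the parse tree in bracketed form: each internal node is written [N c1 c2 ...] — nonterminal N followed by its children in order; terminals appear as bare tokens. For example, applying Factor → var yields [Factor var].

[Expr [Expr [Term [Factor ( [Expr [Term [Factor var]]] )] / [Term [Factor var]]]] & [Term [Factor ( [Expr [Term [Factor var]]] )] / [Term [Factor var]]]]

Expr
Expr & Term
Term & Term
Factor / Term & Term
( Expr ) / Term & Term
( Term ) / Term & Term
( Factor ) / Term & Term
( var ) / Term & Term
( var ) / Factor & Term
( var ) / var & Term
( var ) / var & Factor / Term
( var ) / var & ( Expr ) / Term
( var ) / var & ( Term ) / Term
( var ) / var & ( Factor ) / Term
( var ) / var & ( var ) / Term
( var ) / var & ( var ) / Factor
( var ) / var & ( var ) / var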